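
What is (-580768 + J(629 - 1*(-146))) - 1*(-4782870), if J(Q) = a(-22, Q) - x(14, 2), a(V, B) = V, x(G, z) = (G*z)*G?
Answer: 4201688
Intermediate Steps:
x(G, z) = z*G²
J(Q) = -414 (J(Q) = -22 - 2*14² = -22 - 2*196 = -22 - 1*392 = -22 - 392 = -414)
(-580768 + J(629 - 1*(-146))) - 1*(-4782870) = (-580768 - 414) - 1*(-4782870) = -581182 + 4782870 = 4201688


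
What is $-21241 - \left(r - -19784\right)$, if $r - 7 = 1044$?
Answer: $-42076$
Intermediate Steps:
$r = 1051$ ($r = 7 + 1044 = 1051$)
$-21241 - \left(r - -19784\right) = -21241 - \left(1051 - -19784\right) = -21241 - \left(1051 + 19784\right) = -21241 - 20835 = -42076$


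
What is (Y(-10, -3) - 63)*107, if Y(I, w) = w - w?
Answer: -6741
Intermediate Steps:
Y(I, w) = 0
(Y(-10, -3) - 63)*107 = (0 - 63)*107 = -63*107 = -6741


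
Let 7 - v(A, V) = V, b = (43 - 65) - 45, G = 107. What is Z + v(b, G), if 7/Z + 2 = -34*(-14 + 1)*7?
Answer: -309193/3092 ≈ -99.998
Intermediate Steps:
b = -67 (b = -22 - 45 = -67)
v(A, V) = 7 - V
Z = 7/3092 (Z = 7/(-2 - 34*(-14 + 1)*7) = 7/(-2 - 34*(-13)*7) = 7/(-2 + 442*7) = 7/(-2 + 3094) = 7/3092 ≈ 0.0022639)
Z + v(b, G) = 7/3092 + (7 - 1*107) = 7/3092 + (7 - 107) = 7/3092 - 100 = -309193/3092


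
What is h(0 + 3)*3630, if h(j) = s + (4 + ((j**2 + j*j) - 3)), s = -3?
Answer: 58080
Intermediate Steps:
h(j) = -2 + 2*j**2 (h(j) = -3 + (4 + ((j**2 + j*j) - 3)) = -3 + (4 + ((j**2 + j**2) - 3)) = -3 + (4 + (2*j**2 - 3)) = -3 + (4 + (-3 + 2*j**2)) = -3 + (1 + 2*j**2) = -2 + 2*j**2)
h(0 + 3)*3630 = (-2 + 2*(0 + 3)**2)*3630 = (-2 + 2*3**2)*3630 = (-2 + 2*9)*3630 = (-2 + 18)*3630 = 16*3630 = 58080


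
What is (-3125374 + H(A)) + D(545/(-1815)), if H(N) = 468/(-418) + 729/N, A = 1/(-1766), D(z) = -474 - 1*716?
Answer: -922521636/209 ≈ -4.4140e+6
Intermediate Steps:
D(z) = -1190 (D(z) = -474 - 716 = -1190)
A = -1/1766 ≈ -0.00056625
H(N) = -234/209 + 729/N (H(N) = 468*(-1/418) + 729/N = -234/209 + 729/N)
(-3125374 + H(A)) + D(545/(-1815)) = (-3125374 + (-234/209 + 729/(-1/1766))) - 1190 = (-3125374 + (-234/209 + 729*(-1766))) - 1190 = (-3125374 + (-234/209 - 1287414)) - 1190 = (-3125374 - 269069760/209) - 1190 = -922272926/209 - 1190 = -922521636/209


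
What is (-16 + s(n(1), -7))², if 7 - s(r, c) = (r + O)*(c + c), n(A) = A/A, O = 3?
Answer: 2209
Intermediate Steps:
n(A) = 1
s(r, c) = 7 - 2*c*(3 + r) (s(r, c) = 7 - (r + 3)*(c + c) = 7 - (3 + r)*2*c = 7 - 2*c*(3 + r))
(-16 + s(n(1), -7))² = (-16 + (7 - 6*(-7) - 2*(-7)*1))² = (-16 + (7 + 42 + 14))² = (-16 + 63)² = 47² = 2209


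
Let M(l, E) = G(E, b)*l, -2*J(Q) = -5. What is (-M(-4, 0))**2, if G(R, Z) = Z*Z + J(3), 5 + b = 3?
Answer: 676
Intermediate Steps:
b = -2 (b = -5 + 3 = -2)
J(Q) = 5/2 (J(Q) = -1/2*(-5) = 5/2)
G(R, Z) = 5/2 + Z**2 (G(R, Z) = Z*Z + 5/2 = Z**2 + 5/2 = 5/2 + Z**2)
M(l, E) = 13*l/2 (M(l, E) = (5/2 + (-2)**2)*l = (5/2 + 4)*l = 13*l/2)
(-M(-4, 0))**2 = (-13*(-4)/2)**2 = (-1*(-26))**2 = 26**2 = 676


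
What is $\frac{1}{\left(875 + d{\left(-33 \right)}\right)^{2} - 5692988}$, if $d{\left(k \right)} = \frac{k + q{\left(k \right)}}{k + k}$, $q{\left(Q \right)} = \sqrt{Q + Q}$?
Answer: $\frac{132 i}{- 650296385 i + 3502 \sqrt{66}} \approx -2.0298 \cdot 10^{-7} + 8.8805 \cdot 10^{-12} i$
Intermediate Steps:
$q{\left(Q \right)} = \sqrt{2} \sqrt{Q}$ ($q{\left(Q \right)} = \sqrt{2 Q} = \sqrt{2} \sqrt{Q}$)
$d{\left(k \right)} = \frac{k + \sqrt{2} \sqrt{k}}{2 k}$ ($d{\left(k \right)} = \frac{k + \sqrt{2} \sqrt{k}}{k + k} = \frac{k + \sqrt{2} \sqrt{k}}{2 k}$)
$\frac{1}{\left(875 + d{\left(-33 \right)}\right)^{2} - 5692988} = \frac{1}{\left(875 + \frac{-33 + \sqrt{2} \sqrt{-33}}{2 \left(-33\right)}\right)^{2} - 5692988} = \frac{1}{\left(875 + \frac{1}{2} \left(- \frac{1}{33}\right) \left(-33 + \sqrt{2} i \sqrt{33}\right)\right)^{2} - 5692988} = \frac{1}{\left(875 + \frac{1}{2} \left(- \frac{1}{33}\right) \left(-33 + i \sqrt{66}\right)\right)^{2} - 5692988} = \frac{1}{\left(875 + \left(\frac{1}{2} - \frac{i \sqrt{66}}{66}\right)\right)^{2} - 5692988} = \frac{1}{\left(\frac{1751}{2} - \frac{i \sqrt{66}}{66}\right)^{2} - 5692988} = \frac{1}{-5692988 + \left(\frac{1751}{2} - \frac{i \sqrt{66}}{66}\right)^{2}}$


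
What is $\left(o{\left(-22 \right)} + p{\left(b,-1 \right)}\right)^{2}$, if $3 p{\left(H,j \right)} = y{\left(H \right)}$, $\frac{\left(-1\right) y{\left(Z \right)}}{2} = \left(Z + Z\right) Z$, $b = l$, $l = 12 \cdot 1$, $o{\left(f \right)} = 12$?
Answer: $32400$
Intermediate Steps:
$l = 12$
$b = 12$
$y{\left(Z \right)} = - 4 Z^{2}$ ($y{\left(Z \right)} = - 2 \left(Z + Z\right) Z = - 2 \cdot 2 Z Z = - 2 \cdot 2 Z^{2} = - 4 Z^{2}$)
$p{\left(H,j \right)} = - \frac{4 H^{2}}{3}$ ($p{\left(H,j \right)} = \frac{\left(-4\right) H^{2}}{3} = - \frac{4 H^{2}}{3}$)
$\left(o{\left(-22 \right)} + p{\left(b,-1 \right)}\right)^{2} = \left(12 - \frac{4 \cdot 12^{2}}{3}\right)^{2} = \left(12 - 192\right)^{2} = \left(-180\right)^{2} = 32400$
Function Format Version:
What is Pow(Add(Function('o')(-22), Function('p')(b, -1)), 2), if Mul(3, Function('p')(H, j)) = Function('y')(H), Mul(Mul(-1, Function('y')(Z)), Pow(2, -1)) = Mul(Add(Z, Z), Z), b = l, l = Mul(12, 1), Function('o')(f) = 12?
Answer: 32400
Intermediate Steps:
l = 12
b = 12
Function('y')(Z) = Mul(-4, Pow(Z, 2)) (Function('y')(Z) = Mul(-2, Mul(Add(Z, Z), Z)) = Mul(-2, Mul(Mul(2, Z), Z)) = Mul(-2, Mul(2, Pow(Z, 2))) = Mul(-4, Pow(Z, 2)))
Function('p')(H, j) = Mul(Rational(-4, 3), Pow(H, 2)) (Function('p')(H, j) = Mul(Rational(1, 3), Mul(-4, Pow(H, 2))) = Mul(Rational(-4, 3), Pow(H, 2)))
Pow(Add(Function('o')(-22), Function('p')(b, -1)), 2) = Pow(Add(12, Mul(Rational(-4, 3), Pow(12, 2))), 2) = Pow(Add(12, Mul(Rational(-4, 3), 144)), 2) = Pow(Add(12, -192), 2) = Pow(-180, 2) = 32400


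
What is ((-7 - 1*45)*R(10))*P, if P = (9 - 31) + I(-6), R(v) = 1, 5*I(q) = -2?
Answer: 5824/5 ≈ 1164.8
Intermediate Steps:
I(q) = -⅖ (I(q) = (⅕)*(-2) = -⅖)
P = -112/5 (P = (9 - 31) - ⅖ = -22 - ⅖ = -112/5 ≈ -22.400)
((-7 - 1*45)*R(10))*P = ((-7 - 1*45)*1)*(-112/5) = ((-7 - 45)*1)*(-112/5) = -52*1*(-112/5) = -52*(-112/5) = 5824/5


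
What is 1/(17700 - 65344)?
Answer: -1/47644 ≈ -2.0989e-5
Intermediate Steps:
1/(17700 - 65344) = 1/(-47644) = -1/47644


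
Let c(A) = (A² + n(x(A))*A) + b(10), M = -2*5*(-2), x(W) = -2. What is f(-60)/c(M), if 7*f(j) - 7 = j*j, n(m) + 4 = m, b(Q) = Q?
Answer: 3607/2030 ≈ 1.7768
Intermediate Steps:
n(m) = -4 + m
M = 20 (M = -10*(-2) = 20)
f(j) = 1 + j²/7 (f(j) = 1 + (j*j)/7 = 1 + j²/7)
c(A) = 10 + A² - 6*A (c(A) = (A² + (-4 - 2)*A) + 10 = (A² - 6*A) + 10 = 10 + A² - 6*A)
f(-60)/c(M) = (1 + (⅐)*(-60)²)/(10 + 20² - 6*20) = (1 + (⅐)*3600)/(10 + 400 - 120) = (1 + 3600/7)/290 = (3607/7)*(1/290) = 3607/2030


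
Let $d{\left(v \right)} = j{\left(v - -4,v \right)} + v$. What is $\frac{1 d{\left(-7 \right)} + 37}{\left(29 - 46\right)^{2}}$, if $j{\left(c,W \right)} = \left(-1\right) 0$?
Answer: $\frac{30}{289} \approx 0.10381$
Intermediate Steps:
$j{\left(c,W \right)} = 0$
$d{\left(v \right)} = v$ ($d{\left(v \right)} = 0 + v = v$)
$\frac{1 d{\left(-7 \right)} + 37}{\left(29 - 46\right)^{2}} = \frac{1 \left(-7\right) + 37}{\left(29 - 46\right)^{2}} = \frac{-7 + 37}{\left(-17\right)^{2}} = \frac{30}{289}$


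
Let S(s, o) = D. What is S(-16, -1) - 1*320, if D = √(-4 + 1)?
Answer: -320 + I*√3 ≈ -320.0 + 1.732*I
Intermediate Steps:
D = I*√3 (D = √(-3) = I*√3 ≈ 1.732*I)
S(s, o) = I*√3
S(-16, -1) - 1*320 = I*√3 - 1*320 = I*√3 - 320 = -320 + I*√3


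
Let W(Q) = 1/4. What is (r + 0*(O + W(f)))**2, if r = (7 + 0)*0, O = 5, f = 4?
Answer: 0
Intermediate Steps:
W(Q) = 1/4
r = 0 (r = 7*0 = 0)
(r + 0*(O + W(f)))**2 = (0 + 0*(5 + 1/4))**2 = (0 + 0*(21/4))**2 = (0 + 0)**2 = 0**2 = 0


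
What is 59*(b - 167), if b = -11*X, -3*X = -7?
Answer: -34102/3 ≈ -11367.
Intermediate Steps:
X = 7/3 (X = -1/3*(-7) = 7/3 ≈ 2.3333)
b = -77/3 (b = -11*7/3 = -77/3 ≈ -25.667)
59*(b - 167) = 59*(-77/3 - 167) = 59*(-578/3) = -34102/3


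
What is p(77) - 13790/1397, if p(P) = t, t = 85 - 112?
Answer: -51509/1397 ≈ -36.871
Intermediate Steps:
t = -27
p(P) = -27
p(77) - 13790/1397 = -27 - 13790/1397 = -51509/1397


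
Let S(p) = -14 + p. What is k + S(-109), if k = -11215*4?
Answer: -44983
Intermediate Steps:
k = -44860
k + S(-109) = -44860 + (-14 - 109) = -44860 - 123 = -44983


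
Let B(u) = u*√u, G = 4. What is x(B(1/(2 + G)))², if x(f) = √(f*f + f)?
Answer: 1/216 + √6/36 ≈ 0.072671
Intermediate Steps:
B(u) = u^(3/2)
x(f) = √(f + f²) (x(f) = √(f² + f) = √(f + f²))
x(B(1/(2 + G)))² = (√((1/(2 + 4))^(3/2)*(1 + (1/(2 + 4))^(3/2))))² = (√((1/6)^(3/2)*(1 + (1/6)^(3/2))))² = (√((⅙)^(3/2)*(1 + (⅙)^(3/2))))² = (√((√6/36)*(1 + √6/36)))² = (√(√6*(1 + √6/36)/36))² = (6^(¼)*√(1 + √6/36)/6)² = √6*(1 + √6/36)/36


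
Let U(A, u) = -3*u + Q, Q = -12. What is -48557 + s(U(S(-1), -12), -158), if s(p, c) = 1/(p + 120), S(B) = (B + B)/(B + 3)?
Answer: -6992207/144 ≈ -48557.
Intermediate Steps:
S(B) = 2*B/(3 + B) (S(B) = (2*B)/(3 + B) = 2*B/(3 + B))
U(A, u) = -12 - 3*u (U(A, u) = -3*u - 12 = -12 - 3*u)
s(p, c) = 1/(120 + p)
-48557 + s(U(S(-1), -12), -158) = -48557 + 1/(120 + (-12 - 3*(-12))) = -48557 + 1/(120 + (-12 + 36)) = -48557 + 1/(120 + 24) = -48557 + 1/144 = -6992207/144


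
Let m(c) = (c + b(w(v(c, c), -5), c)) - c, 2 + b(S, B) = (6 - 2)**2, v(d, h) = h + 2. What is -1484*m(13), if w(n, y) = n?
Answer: -20776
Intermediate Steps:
v(d, h) = 2 + h
b(S, B) = 14 (b(S, B) = -2 + (6 - 2)**2 = -2 + 4**2 = -2 + 16 = 14)
m(c) = 14 (m(c) = (c + 14) - c = (14 + c) - c = 14)
-1484*m(13) = -1484*14 = -20776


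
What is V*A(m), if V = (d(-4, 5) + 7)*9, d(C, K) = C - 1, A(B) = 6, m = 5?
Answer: 108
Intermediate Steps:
d(C, K) = -1 + C
V = 18 (V = ((-1 - 4) + 7)*9 = (-5 + 7)*9 = 2*9 = 18)
V*A(m) = 18*6 = 108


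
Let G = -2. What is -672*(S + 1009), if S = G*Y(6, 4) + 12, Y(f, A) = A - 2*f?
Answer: -696864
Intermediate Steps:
S = 28 (S = -2*(4 - 2*6) + 12 = -2*(4 - 12) + 12 = -2*(-8) + 12 = 16 + 12 = 28)
-672*(S + 1009) = -672*(28 + 1009) = -672*1037 = -696864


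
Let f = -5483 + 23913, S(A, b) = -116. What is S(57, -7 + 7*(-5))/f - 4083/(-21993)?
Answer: 12116417/67555165 ≈ 0.17936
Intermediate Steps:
f = 18430
S(57, -7 + 7*(-5))/f - 4083/(-21993) = -116/18430 - 4083/(-21993) = -116*1/18430 - 4083*(-1/21993) = -58/9215 + 1361/7331 = 12116417/67555165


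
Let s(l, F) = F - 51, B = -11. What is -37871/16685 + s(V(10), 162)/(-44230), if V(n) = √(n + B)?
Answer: -335377273/147595510 ≈ -2.2723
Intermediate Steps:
V(n) = √(-11 + n) (V(n) = √(n - 11) = √(-11 + n))
s(l, F) = -51 + F
-37871/16685 + s(V(10), 162)/(-44230) = -37871/16685 + (-51 + 162)/(-44230) = -37871*1/16685 + 111*(-1/44230) = -37871/16685 - 111/44230 = -335377273/147595510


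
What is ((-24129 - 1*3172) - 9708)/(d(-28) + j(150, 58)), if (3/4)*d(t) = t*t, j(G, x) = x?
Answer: -111027/3310 ≈ -33.543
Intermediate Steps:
d(t) = 4*t²/3 (d(t) = 4*(t*t)/3 = 4*t²/3)
((-24129 - 1*3172) - 9708)/(d(-28) + j(150, 58)) = ((-24129 - 1*3172) - 9708)/((4/3)*(-28)² + 58) = ((-24129 - 3172) - 9708)/((4/3)*784 + 58) = (-27301 - 9708)/(3136/3 + 58) = -37009/3310/3 = -37009*3/3310 = -111027/3310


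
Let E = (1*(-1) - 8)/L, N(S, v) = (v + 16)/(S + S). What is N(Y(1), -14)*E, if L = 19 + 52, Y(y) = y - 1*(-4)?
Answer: -9/355 ≈ -0.025352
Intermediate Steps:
Y(y) = 4 + y (Y(y) = y + 4 = 4 + y)
L = 71
N(S, v) = (16 + v)/(2*S) (N(S, v) = (16 + v)/((2*S)) = (16 + v)*(1/(2*S)) = (16 + v)/(2*S))
E = -9/71 (E = (1*(-1) - 8)/71 = (-1 - 8)*(1/71) = -9*1/71 = -9/71 ≈ -0.12676)
N(Y(1), -14)*E = ((16 - 14)/(2*(4 + 1)))*(-9/71) = ((½)*2/5)*(-9/71) = ((½)*(⅕)*2)*(-9/71) = (⅕)*(-9/71) = -9/355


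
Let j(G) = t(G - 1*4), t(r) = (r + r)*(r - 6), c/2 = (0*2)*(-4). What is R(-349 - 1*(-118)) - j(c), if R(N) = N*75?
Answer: -17405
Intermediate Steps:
R(N) = 75*N
c = 0 (c = 2*((0*2)*(-4)) = 2*(0*(-4)) = 2*0 = 0)
t(r) = 2*r*(-6 + r) (t(r) = (2*r)*(-6 + r) = 2*r*(-6 + r))
j(G) = 2*(-10 + G)*(-4 + G) (j(G) = 2*(G - 1*4)*(-6 + (G - 1*4)) = 2*(G - 4)*(-6 + (G - 4)) = 2*(-4 + G)*(-6 + (-4 + G)) = 2*(-4 + G)*(-10 + G) = 2*(-10 + G)*(-4 + G))
R(-349 - 1*(-118)) - j(c) = 75*(-349 - 1*(-118)) - 2*(-10 + 0)*(-4 + 0) = 75*(-349 + 118) - 2*(-10)*(-4) = 75*(-231) - 1*80 = -17325 - 80 = -17405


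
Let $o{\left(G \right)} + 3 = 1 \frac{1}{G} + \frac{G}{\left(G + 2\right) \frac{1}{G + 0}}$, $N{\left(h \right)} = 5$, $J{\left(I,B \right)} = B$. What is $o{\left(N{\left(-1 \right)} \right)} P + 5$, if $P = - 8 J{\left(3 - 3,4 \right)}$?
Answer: $- \frac{689}{35} \approx -19.686$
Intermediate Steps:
$P = -32$ ($P = \left(-8\right) 4 = -32$)
$o{\left(G \right)} = -3 + \frac{1}{G} + \frac{G^{2}}{2 + G}$ ($o{\left(G \right)} = -3 + \left(1 \frac{1}{G} + \frac{G}{\left(G + 2\right) \frac{1}{G + 0}}\right) = -3 + \left(\frac{1}{G} + \frac{G}{\left(2 + G\right) \frac{1}{G}}\right) = -3 + \left(\frac{1}{G} + \frac{G}{\frac{1}{G} \left(2 + G\right)}\right) = -3 + \left(\frac{1}{G} + G \frac{G}{2 + G}\right) = -3 + \left(\frac{1}{G} + \frac{G^{2}}{2 + G}\right) = -3 + \frac{1}{G} + \frac{G^{2}}{2 + G}$)
$o{\left(N{\left(-1 \right)} \right)} P + 5 = \frac{2 + 5^{3} - 25 - 3 \cdot 5^{2}}{5 \left(2 + 5\right)} \left(-32\right) + 5 = \frac{2 + 125 - 25 - 75}{5 \cdot 7} \left(-32\right) + 5 = \frac{1}{5} \cdot \frac{1}{7} \left(2 + 125 - 25 - 75\right) \left(-32\right) + 5 = \frac{1}{5} \cdot \frac{1}{7} \cdot 27 \left(-32\right) + 5 = \frac{27}{35} \left(-32\right) + 5 = - \frac{864}{35} + 5 = - \frac{689}{35}$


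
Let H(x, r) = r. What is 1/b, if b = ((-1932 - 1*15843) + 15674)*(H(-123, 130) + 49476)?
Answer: -1/104222206 ≈ -9.5949e-9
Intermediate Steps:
b = -104222206 (b = ((-1932 - 1*15843) + 15674)*(130 + 49476) = ((-1932 - 15843) + 15674)*49606 = (-17775 + 15674)*49606 = -2101*49606 = -104222206)
1/b = 1/(-104222206) = -1/104222206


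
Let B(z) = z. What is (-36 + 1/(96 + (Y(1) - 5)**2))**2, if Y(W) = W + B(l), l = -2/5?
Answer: 10774232401/8317456 ≈ 1295.4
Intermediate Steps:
l = -2/5 (l = -2*1/5 = -2/5 ≈ -0.40000)
Y(W) = -2/5 + W (Y(W) = W - 2/5 = -2/5 + W)
(-36 + 1/(96 + (Y(1) - 5)**2))**2 = (-36 + 1/(96 + ((-2/5 + 1) - 5)**2))**2 = (-36 + 1/(96 + (3/5 - 5)**2))**2 = (-36 + 1/(96 + (-22/5)**2))**2 = (-36 + 1/(96 + 484/25))**2 = (-36 + 1/(2884/25))**2 = (-36 + 25/2884)**2 = (-103799/2884)**2 = 10774232401/8317456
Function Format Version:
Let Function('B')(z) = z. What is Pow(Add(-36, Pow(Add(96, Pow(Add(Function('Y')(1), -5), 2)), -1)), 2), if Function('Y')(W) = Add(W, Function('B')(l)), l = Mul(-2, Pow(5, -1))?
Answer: Rational(10774232401, 8317456) ≈ 1295.4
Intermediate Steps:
l = Rational(-2, 5) (l = Mul(-2, Rational(1, 5)) = Rational(-2, 5) ≈ -0.40000)
Function('Y')(W) = Add(Rational(-2, 5), W) (Function('Y')(W) = Add(W, Rational(-2, 5)) = Add(Rational(-2, 5), W))
Pow(Add(-36, Pow(Add(96, Pow(Add(Function('Y')(1), -5), 2)), -1)), 2) = Pow(Add(-36, Pow(Add(96, Pow(Add(Add(Rational(-2, 5), 1), -5), 2)), -1)), 2) = Pow(Add(-36, Pow(Add(96, Pow(Add(Rational(3, 5), -5), 2)), -1)), 2) = Pow(Add(-36, Pow(Add(96, Pow(Rational(-22, 5), 2)), -1)), 2) = Pow(Add(-36, Pow(Add(96, Rational(484, 25)), -1)), 2) = Pow(Add(-36, Pow(Rational(2884, 25), -1)), 2) = Pow(Add(-36, Rational(25, 2884)), 2) = Pow(Rational(-103799, 2884), 2) = Rational(10774232401, 8317456)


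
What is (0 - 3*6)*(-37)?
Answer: 666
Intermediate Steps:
(0 - 3*6)*(-37) = (0 - 18)*(-37) = -18*(-37) = 666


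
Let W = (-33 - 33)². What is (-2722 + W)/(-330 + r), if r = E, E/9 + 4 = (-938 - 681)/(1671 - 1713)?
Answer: -22876/267 ≈ -85.678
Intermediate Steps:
E = 4353/14 (E = -36 + 9*((-938 - 681)/(1671 - 1713)) = -36 + 9*(-1619/(-42)) = -36 + 9*(-1619*(-1/42)) = -36 + 9*(1619/42) = -36 + 4857/14 = 4353/14 ≈ 310.93)
r = 4353/14 ≈ 310.93
W = 4356 (W = (-66)² = 4356)
(-2722 + W)/(-330 + r) = (-2722 + 4356)/(-330 + 4353/14) = 1634/(-267/14) = 1634*(-14/267) = -22876/267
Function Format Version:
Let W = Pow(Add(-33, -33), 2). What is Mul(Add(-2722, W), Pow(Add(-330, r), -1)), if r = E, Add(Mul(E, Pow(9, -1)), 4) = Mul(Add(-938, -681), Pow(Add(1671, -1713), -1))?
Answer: Rational(-22876, 267) ≈ -85.678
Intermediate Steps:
E = Rational(4353, 14) (E = Add(-36, Mul(9, Mul(Add(-938, -681), Pow(Add(1671, -1713), -1)))) = Add(-36, Mul(9, Mul(-1619, Pow(-42, -1)))) = Add(-36, Mul(9, Mul(-1619, Rational(-1, 42)))) = Add(-36, Mul(9, Rational(1619, 42))) = Add(-36, Rational(4857, 14)) = Rational(4353, 14) ≈ 310.93)
r = Rational(4353, 14) ≈ 310.93
W = 4356 (W = Pow(-66, 2) = 4356)
Mul(Add(-2722, W), Pow(Add(-330, r), -1)) = Mul(Add(-2722, 4356), Pow(Add(-330, Rational(4353, 14)), -1)) = Mul(1634, Pow(Rational(-267, 14), -1)) = Mul(1634, Rational(-14, 267)) = Rational(-22876, 267)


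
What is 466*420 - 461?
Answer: 195259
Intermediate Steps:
466*420 - 461 = 195720 - 461 = 195259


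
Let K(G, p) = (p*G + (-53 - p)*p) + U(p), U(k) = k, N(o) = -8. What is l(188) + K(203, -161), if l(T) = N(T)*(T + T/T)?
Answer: -51744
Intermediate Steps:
K(G, p) = p + G*p + p*(-53 - p) (K(G, p) = (p*G + (-53 - p)*p) + p = (G*p + p*(-53 - p)) + p = p + G*p + p*(-53 - p))
l(T) = -8 - 8*T (l(T) = -8*(T + T/T) = -8*(T + 1) = -8*(1 + T) = -8 - 8*T)
l(188) + K(203, -161) = (-8 - 8*188) - 161*(-52 + 203 - 1*(-161)) = (-8 - 1504) - 161*(-52 + 203 + 161) = -1512 - 161*312 = -1512 - 50232 = -51744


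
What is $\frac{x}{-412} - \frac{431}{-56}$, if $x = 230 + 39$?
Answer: $\frac{40627}{5768} \approx 7.0435$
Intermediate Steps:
$x = 269$
$\frac{x}{-412} - \frac{431}{-56} = \frac{269}{-412} - \frac{431}{-56} = 269 \left(- \frac{1}{412}\right) - - \frac{431}{56} = - \frac{269}{412} + \frac{431}{56} = \frac{40627}{5768}$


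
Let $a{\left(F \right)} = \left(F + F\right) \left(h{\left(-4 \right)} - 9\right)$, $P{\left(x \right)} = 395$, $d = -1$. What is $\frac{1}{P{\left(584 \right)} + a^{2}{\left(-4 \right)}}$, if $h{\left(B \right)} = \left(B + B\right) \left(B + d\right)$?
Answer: $\frac{1}{61899} \approx 1.6155 \cdot 10^{-5}$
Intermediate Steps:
$h{\left(B \right)} = 2 B \left(-1 + B\right)$ ($h{\left(B \right)} = \left(B + B\right) \left(B - 1\right) = 2 B \left(-1 + B\right)$)
$a{\left(F \right)} = 62 F$ ($a{\left(F \right)} = \left(F + F\right) \left(2 \left(-4\right) \left(-1 - 4\right) - 9\right) = 2 F \left(2 \left(-4\right) \left(-5\right) - 9\right) = 2 F \left(40 - 9\right) = 2 F 31 = 62 F$)
$\frac{1}{P{\left(584 \right)} + a^{2}{\left(-4 \right)}} = \frac{1}{395 + \left(62 \left(-4\right)\right)^{2}} = \frac{1}{395 + \left(-248\right)^{2}} = \frac{1}{395 + 61504} = \frac{1}{61899}$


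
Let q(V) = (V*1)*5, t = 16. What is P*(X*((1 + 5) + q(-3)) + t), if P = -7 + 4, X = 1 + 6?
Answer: 141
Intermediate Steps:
X = 7
q(V) = 5*V (q(V) = V*5 = 5*V)
P = -3
P*(X*((1 + 5) + q(-3)) + t) = -3*(7*((1 + 5) + 5*(-3)) + 16) = -3*(7*(6 - 15) + 16) = -3*(7*(-9) + 16) = -3*(-63 + 16) = -3*(-47) = 141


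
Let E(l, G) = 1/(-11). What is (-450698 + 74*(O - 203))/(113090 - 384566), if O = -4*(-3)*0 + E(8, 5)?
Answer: 2561497/1493118 ≈ 1.7155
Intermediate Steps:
E(l, G) = -1/11
O = -1/11 (O = -4*(-3)*0 - 1/11 = 12*0 - 1/11 = 0 - 1/11 = -1/11 ≈ -0.090909)
(-450698 + 74*(O - 203))/(113090 - 384566) = (-450698 + 74*(-1/11 - 203))/(113090 - 384566) = (-450698 + 74*(-2234/11))/(-271476) = (-450698 - 165316/11)*(-1/271476) = -5122994/11*(-1/271476) = 2561497/1493118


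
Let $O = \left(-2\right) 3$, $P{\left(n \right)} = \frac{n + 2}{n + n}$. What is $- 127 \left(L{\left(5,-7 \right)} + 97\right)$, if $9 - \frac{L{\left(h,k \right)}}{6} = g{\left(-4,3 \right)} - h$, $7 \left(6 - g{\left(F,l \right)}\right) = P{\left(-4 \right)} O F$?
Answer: $- \frac{133477}{7} \approx -19068.0$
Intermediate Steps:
$P{\left(n \right)} = \frac{2 + n}{2 n}$
$O = -6$
$g{\left(F,l \right)} = 6 + \frac{3 F}{14}$ ($g{\left(F,l \right)} = 6 - \frac{\frac{2 - 4}{2 \left(-4\right)} \left(-6\right) F}{7} = 6 - \frac{\frac{1}{2} \left(- \frac{1}{4}\right) \left(-2\right) \left(-6\right) F}{7} = 6 - \frac{\frac{1}{4} \left(-6\right) F}{7} = 6 - \frac{\left(- \frac{3}{2}\right) F}{7} = 6 + \frac{3 F}{14}$)
$L{\left(h,k \right)} = \frac{162}{7} + 6 h$ ($L{\left(h,k \right)} = 54 - 6 \left(\left(6 + \frac{3}{14} \left(-4\right)\right) - h\right) = 54 - 6 \left(\left(6 - \frac{6}{7}\right) - h\right) = 54 - 6 \left(\frac{36}{7} - h\right) = 54 + \left(- \frac{216}{7} + 6 h\right) = \frac{162}{7} + 6 h$)
$- 127 \left(L{\left(5,-7 \right)} + 97\right) = - 127 \left(\left(\frac{162}{7} + 6 \cdot 5\right) + 97\right) = - 127 \left(\left(\frac{162}{7} + 30\right) + 97\right) = - 127 \left(\frac{372}{7} + 97\right) = \left(-127\right) \frac{1051}{7} = - \frac{133477}{7}$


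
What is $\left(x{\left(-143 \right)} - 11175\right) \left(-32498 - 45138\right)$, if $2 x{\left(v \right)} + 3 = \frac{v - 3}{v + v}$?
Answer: $\frac{9544468316}{11} \approx 8.6768 \cdot 10^{8}$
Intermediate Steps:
$x{\left(v \right)} = - \frac{3}{2} + \frac{-3 + v}{4 v}$ ($x{\left(v \right)} = - \frac{3}{2} + \frac{\left(v - 3\right) \frac{1}{v + v}}{2} = - \frac{3}{2} + \frac{\left(-3 + v\right) \frac{1}{2 v}}{2} = - \frac{3}{2} + \frac{\frac{1}{2} \frac{1}{v} \left(-3 + v\right)}{2} = - \frac{3}{2} + \frac{-3 + v}{4 v}$)
$\left(x{\left(-143 \right)} - 11175\right) \left(-32498 - 45138\right) = \left(\frac{-3 - -715}{4 \left(-143\right)} - 11175\right) \left(-32498 - 45138\right) = \left(\frac{1}{4} \left(- \frac{1}{143}\right) \left(-3 + 715\right) + \left(-18985 + 7810\right)\right) \left(-77636\right) = \left(\frac{1}{4} \left(- \frac{1}{143}\right) 712 - 11175\right) \left(-77636\right) = \left(- \frac{178}{143} - 11175\right) \left(-77636\right) = \left(- \frac{1598203}{143}\right) \left(-77636\right) = \frac{9544468316}{11}$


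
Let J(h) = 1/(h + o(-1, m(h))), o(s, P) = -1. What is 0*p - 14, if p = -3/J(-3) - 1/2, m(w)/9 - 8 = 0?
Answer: -14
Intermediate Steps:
m(w) = 72 (m(w) = 72 + 9*0 = 72 + 0 = 72)
J(h) = 1/(-1 + h) (J(h) = 1/(h - 1) = 1/(-1 + h))
p = 23/2 (p = -3/(1/(-1 - 3)) - 1/2 = -3/(1/(-4)) - 1*½ = -3/(-¼) - ½ = -3*(-4) - ½ = 12 - ½ = 23/2 ≈ 11.500)
0*p - 14 = 0*(23/2) - 14 = 0 - 14 = -14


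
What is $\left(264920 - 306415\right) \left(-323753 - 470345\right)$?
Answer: $32951096510$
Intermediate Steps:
$\left(264920 - 306415\right) \left(-323753 - 470345\right) = \left(-41495\right) \left(-794098\right) = 32951096510$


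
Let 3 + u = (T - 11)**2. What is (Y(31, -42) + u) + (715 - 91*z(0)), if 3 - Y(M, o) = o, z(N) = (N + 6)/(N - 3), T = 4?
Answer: 988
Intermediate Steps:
z(N) = (6 + N)/(-3 + N)
Y(M, o) = 3 - o
u = 46 (u = -3 + (4 - 11)**2 = -3 + (-7)**2 = -3 + 49 = 46)
(Y(31, -42) + u) + (715 - 91*z(0)) = ((3 - 1*(-42)) + 46) + (715 - 91*(6 + 0)/(-3 + 0)) = ((3 + 42) + 46) + (715 - 91*6/(-3)) = (45 + 46) + (715 - 91*(-1/3*6)) = 91 + (715 - 91*(-2)) = 91 + (715 - 1*(-182)) = 91 + (715 + 182) = 91 + 897 = 988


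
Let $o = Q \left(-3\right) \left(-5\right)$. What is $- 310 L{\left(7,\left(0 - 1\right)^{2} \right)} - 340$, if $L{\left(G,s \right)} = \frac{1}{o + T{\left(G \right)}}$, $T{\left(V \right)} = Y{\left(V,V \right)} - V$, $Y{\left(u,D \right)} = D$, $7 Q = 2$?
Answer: $- \frac{1237}{3} \approx -412.33$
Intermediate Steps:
$Q = \frac{2}{7}$ ($Q = \frac{1}{7} \cdot 2 = \frac{2}{7} \approx 0.28571$)
$o = \frac{30}{7}$ ($o = \frac{2}{7} \left(-3\right) \left(-5\right) = \left(- \frac{6}{7}\right) \left(-5\right) = \frac{30}{7} \approx 4.2857$)
$T{\left(V \right)} = 0$ ($T{\left(V \right)} = V - V = 0$)
$L{\left(G,s \right)} = \frac{7}{30}$ ($L{\left(G,s \right)} = \frac{1}{\frac{30}{7} + 0} = \frac{1}{\frac{30}{7}} = \frac{7}{30}$)
$- 310 L{\left(7,\left(0 - 1\right)^{2} \right)} - 340 = \left(-310\right) \frac{7}{30} - 340 = - \frac{217}{3} - 340 = - \frac{1237}{3}$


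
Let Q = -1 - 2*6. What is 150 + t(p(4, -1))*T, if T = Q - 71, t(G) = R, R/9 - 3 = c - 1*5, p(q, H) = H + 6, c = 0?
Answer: 1662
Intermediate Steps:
p(q, H) = 6 + H
Q = -13 (Q = -1 - 12 = -13)
R = -18 (R = 27 + 9*(0 - 1*5) = 27 + 9*(0 - 5) = 27 + 9*(-5) = 27 - 45 = -18)
t(G) = -18
T = -84 (T = -13 - 71 = -84)
150 + t(p(4, -1))*T = 150 - 18*(-84) = 150 + 1512 = 1662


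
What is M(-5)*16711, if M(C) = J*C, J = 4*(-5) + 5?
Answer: 1253325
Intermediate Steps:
J = -15 (J = -20 + 5 = -15)
M(C) = -15*C
M(-5)*16711 = -15*(-5)*16711 = 75*16711 = 1253325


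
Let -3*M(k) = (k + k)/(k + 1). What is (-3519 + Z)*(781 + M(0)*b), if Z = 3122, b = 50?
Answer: -310057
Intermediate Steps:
M(k) = -2*k/(3*(1 + k)) (M(k) = -(k + k)/(3*(k + 1)) = -2*k/(3*(1 + k)))
(-3519 + Z)*(781 + M(0)*b) = (-3519 + 3122)*(781 - 2*0/(3 + 3*0)*50) = -397*(781 - 2*0/(3 + 0)*50) = -397*(781 - 2*0/3*50) = -397*(781 - 2*0*1/3*50) = -397*(781 + 0*50) = -397*(781 + 0) = -397*781 = -310057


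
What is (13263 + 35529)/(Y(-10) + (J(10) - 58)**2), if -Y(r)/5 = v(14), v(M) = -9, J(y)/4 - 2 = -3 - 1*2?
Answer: 48792/4945 ≈ 9.8669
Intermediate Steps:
J(y) = -12 (J(y) = 8 + 4*(-3 - 1*2) = 8 + 4*(-3 - 2) = 8 + 4*(-5) = 8 - 20 = -12)
Y(r) = 45 (Y(r) = -5*(-9) = 45)
(13263 + 35529)/(Y(-10) + (J(10) - 58)**2) = (13263 + 35529)/(45 + (-12 - 58)**2) = 48792/(45 + (-70)**2) = 48792/(45 + 4900) = 48792/4945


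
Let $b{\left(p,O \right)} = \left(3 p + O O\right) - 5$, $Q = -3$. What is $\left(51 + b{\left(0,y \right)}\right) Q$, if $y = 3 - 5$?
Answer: $-150$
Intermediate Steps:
$y = -2$
$b{\left(p,O \right)} = -5 + O^{2} + 3 p$ ($b{\left(p,O \right)} = \left(3 p + O^{2}\right) - 5 = \left(O^{2} + 3 p\right) - 5 = -5 + O^{2} + 3 p$)
$\left(51 + b{\left(0,y \right)}\right) Q = \left(51 + \left(-5 + \left(-2\right)^{2} + 3 \cdot 0\right)\right) \left(-3\right) = \left(51 + \left(-5 + 4 + 0\right)\right) \left(-3\right) = \left(51 - 1\right) \left(-3\right) = 50 \left(-3\right) = -150$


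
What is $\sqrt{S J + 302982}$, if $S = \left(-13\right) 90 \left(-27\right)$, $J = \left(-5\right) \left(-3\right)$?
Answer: $136 \sqrt{42} \approx 881.38$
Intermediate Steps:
$J = 15$
$S = 31590$ ($S = \left(-1170\right) \left(-27\right) = 31590$)
$\sqrt{S J + 302982} = \sqrt{31590 \cdot 15 + 302982} = \sqrt{473850 + 302982} = \sqrt{776832} = 136 \sqrt{42}$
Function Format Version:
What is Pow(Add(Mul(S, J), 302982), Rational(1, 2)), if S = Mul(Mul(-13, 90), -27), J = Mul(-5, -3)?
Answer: Mul(136, Pow(42, Rational(1, 2))) ≈ 881.38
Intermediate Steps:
J = 15
S = 31590 (S = Mul(-1170, -27) = 31590)
Pow(Add(Mul(S, J), 302982), Rational(1, 2)) = Pow(Add(Mul(31590, 15), 302982), Rational(1, 2)) = Pow(Add(473850, 302982), Rational(1, 2)) = Pow(776832, Rational(1, 2)) = Mul(136, Pow(42, Rational(1, 2)))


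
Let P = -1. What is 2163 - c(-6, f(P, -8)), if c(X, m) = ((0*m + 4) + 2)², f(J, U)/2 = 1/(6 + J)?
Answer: 2127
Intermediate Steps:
f(J, U) = 2/(6 + J)
c(X, m) = 36 (c(X, m) = ((0 + 4) + 2)² = (4 + 2)² = 6² = 36)
2163 - c(-6, f(P, -8)) = 2163 - 1*36 = 2163 - 36 = 2127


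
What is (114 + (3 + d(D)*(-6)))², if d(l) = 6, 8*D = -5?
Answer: 6561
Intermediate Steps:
D = -5/8 (D = (⅛)*(-5) = -5/8 ≈ -0.62500)
(114 + (3 + d(D)*(-6)))² = (114 + (3 + 6*(-6)))² = (114 + (3 - 36))² = (114 - 33)² = 81² = 6561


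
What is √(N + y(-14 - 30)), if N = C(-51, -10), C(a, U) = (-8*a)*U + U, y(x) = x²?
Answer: I*√2154 ≈ 46.411*I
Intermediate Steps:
C(a, U) = U - 8*U*a (C(a, U) = -8*U*a + U = U - 8*U*a)
N = -4090 (N = -10*(1 - 8*(-51)) = -10*(1 + 408) = -10*409 = -4090)
√(N + y(-14 - 30)) = √(-4090 + (-14 - 30)²) = √(-4090 + (-44)²) = √(-4090 + 1936) = √(-2154) = I*√2154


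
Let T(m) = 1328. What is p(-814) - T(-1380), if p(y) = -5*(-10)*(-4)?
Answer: -1528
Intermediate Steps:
p(y) = -200 (p(y) = 50*(-4) = -200)
p(-814) - T(-1380) = -200 - 1*1328 = -200 - 1328 = -1528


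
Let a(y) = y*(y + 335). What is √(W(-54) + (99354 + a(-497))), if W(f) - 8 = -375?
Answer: √179501 ≈ 423.68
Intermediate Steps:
a(y) = y*(335 + y)
W(f) = -367 (W(f) = 8 - 375 = -367)
√(W(-54) + (99354 + a(-497))) = √(-367 + (99354 - 497*(335 - 497))) = √(-367 + (99354 - 497*(-162))) = √(-367 + (99354 + 80514)) = √(-367 + 179868) = √179501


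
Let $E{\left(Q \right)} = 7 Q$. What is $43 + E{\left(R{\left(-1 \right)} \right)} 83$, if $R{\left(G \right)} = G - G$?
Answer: $43$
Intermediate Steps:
$R{\left(G \right)} = 0$
$43 + E{\left(R{\left(-1 \right)} \right)} 83 = 43 + 7 \cdot 0 \cdot 83 = 43 + 0 \cdot 83 = 43 + 0 = 43$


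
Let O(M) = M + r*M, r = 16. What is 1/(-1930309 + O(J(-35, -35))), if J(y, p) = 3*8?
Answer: -1/1929901 ≈ -5.1816e-7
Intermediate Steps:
J(y, p) = 24
O(M) = 17*M (O(M) = M + 16*M = 17*M)
1/(-1930309 + O(J(-35, -35))) = 1/(-1930309 + 17*24) = 1/(-1930309 + 408) = 1/(-1929901) = -1/1929901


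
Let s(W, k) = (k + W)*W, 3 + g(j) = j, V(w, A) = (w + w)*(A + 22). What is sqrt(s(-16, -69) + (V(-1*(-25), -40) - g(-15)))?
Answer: sqrt(478) ≈ 21.863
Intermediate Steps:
V(w, A) = 2*w*(22 + A) (V(w, A) = (2*w)*(22 + A) = 2*w*(22 + A))
g(j) = -3 + j
s(W, k) = W*(W + k) (s(W, k) = (W + k)*W = W*(W + k))
sqrt(s(-16, -69) + (V(-1*(-25), -40) - g(-15))) = sqrt(-16*(-16 - 69) + (2*(-1*(-25))*(22 - 40) - (-3 - 15))) = sqrt(-16*(-85) + (2*25*(-18) - 1*(-18))) = sqrt(1360 + (-900 + 18)) = sqrt(1360 - 882) = sqrt(478)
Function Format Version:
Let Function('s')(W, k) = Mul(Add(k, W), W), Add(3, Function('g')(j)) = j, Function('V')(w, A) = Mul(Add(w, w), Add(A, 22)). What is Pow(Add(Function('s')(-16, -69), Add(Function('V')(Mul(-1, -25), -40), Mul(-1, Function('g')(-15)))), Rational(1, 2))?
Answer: Pow(478, Rational(1, 2)) ≈ 21.863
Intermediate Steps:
Function('V')(w, A) = Mul(2, w, Add(22, A)) (Function('V')(w, A) = Mul(Mul(2, w), Add(22, A)) = Mul(2, w, Add(22, A)))
Function('g')(j) = Add(-3, j)
Function('s')(W, k) = Mul(W, Add(W, k)) (Function('s')(W, k) = Mul(Add(W, k), W) = Mul(W, Add(W, k)))
Pow(Add(Function('s')(-16, -69), Add(Function('V')(Mul(-1, -25), -40), Mul(-1, Function('g')(-15)))), Rational(1, 2)) = Pow(Add(Mul(-16, Add(-16, -69)), Add(Mul(2, Mul(-1, -25), Add(22, -40)), Mul(-1, Add(-3, -15)))), Rational(1, 2)) = Pow(Add(Mul(-16, -85), Add(Mul(2, 25, -18), Mul(-1, -18))), Rational(1, 2)) = Pow(Add(1360, Add(-900, 18)), Rational(1, 2)) = Pow(Add(1360, -882), Rational(1, 2)) = Pow(478, Rational(1, 2))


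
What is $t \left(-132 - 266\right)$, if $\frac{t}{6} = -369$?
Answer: $881172$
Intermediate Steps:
$t = -2214$ ($t = 6 \left(-369\right) = -2214$)
$t \left(-132 - 266\right) = - 2214 \left(-132 - 266\right) = \left(-2214\right) \left(-398\right) = 881172$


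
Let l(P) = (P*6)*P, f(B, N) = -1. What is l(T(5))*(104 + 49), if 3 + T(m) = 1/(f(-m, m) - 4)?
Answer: 235008/25 ≈ 9400.3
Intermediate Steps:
T(m) = -16/5 (T(m) = -3 + 1/(-1 - 4) = -3 + 1/(-5) = -3 - ⅕ = -16/5)
l(P) = 6*P² (l(P) = (6*P)*P = 6*P²)
l(T(5))*(104 + 49) = (6*(-16/5)²)*(104 + 49) = (6*(256/25))*153 = (1536/25)*153 = 235008/25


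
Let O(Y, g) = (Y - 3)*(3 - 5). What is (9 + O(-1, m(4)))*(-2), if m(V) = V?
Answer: -34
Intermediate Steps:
O(Y, g) = 6 - 2*Y (O(Y, g) = (-3 + Y)*(-2) = 6 - 2*Y)
(9 + O(-1, m(4)))*(-2) = (9 + (6 - 2*(-1)))*(-2) = (9 + (6 + 2))*(-2) = (9 + 8)*(-2) = 17*(-2) = -34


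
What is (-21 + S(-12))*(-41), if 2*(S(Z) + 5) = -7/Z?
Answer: 25297/24 ≈ 1054.0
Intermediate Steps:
S(Z) = -5 - 7/(2*Z) (S(Z) = -5 + (-7/Z)/2 = -5 - 7/(2*Z))
(-21 + S(-12))*(-41) = (-21 + (-5 - 7/2/(-12)))*(-41) = (-21 + (-5 - 7/2*(-1/12)))*(-41) = (-21 + (-5 + 7/24))*(-41) = (-21 - 113/24)*(-41) = -617/24*(-41) = 25297/24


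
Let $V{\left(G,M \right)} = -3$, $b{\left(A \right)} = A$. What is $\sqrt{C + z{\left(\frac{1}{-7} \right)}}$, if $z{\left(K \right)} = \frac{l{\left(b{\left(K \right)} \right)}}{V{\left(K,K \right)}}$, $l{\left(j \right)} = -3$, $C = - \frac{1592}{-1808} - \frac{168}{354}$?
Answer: $\frac{3 \sqrt{27774722}}{13334} \approx 1.1857$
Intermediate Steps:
$C = \frac{5413}{13334}$ ($C = \left(-1592\right) \left(- \frac{1}{1808}\right) - \frac{28}{59} = \frac{199}{226} - \frac{28}{59} = \frac{5413}{13334} \approx 0.40595$)
$z{\left(K \right)} = 1$ ($z{\left(K \right)} = - \frac{3}{-3} = \left(-3\right) \left(- \frac{1}{3}\right) = 1$)
$\sqrt{C + z{\left(\frac{1}{-7} \right)}} = \sqrt{\frac{5413}{13334} + 1} = \sqrt{\frac{18747}{13334}} = \frac{3 \sqrt{27774722}}{13334}$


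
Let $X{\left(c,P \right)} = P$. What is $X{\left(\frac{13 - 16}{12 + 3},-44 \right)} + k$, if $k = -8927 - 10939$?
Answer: $-19910$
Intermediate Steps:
$k = -19866$ ($k = -8927 - 10939 = -19866$)
$X{\left(\frac{13 - 16}{12 + 3},-44 \right)} + k = -44 - 19866 = -19910$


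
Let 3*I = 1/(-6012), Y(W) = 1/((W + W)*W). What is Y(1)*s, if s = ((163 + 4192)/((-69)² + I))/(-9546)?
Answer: -1309113/27323641489 ≈ -4.7911e-5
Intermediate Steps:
Y(W) = 1/(2*W²) (Y(W) = 1/(((2*W))*W) = (1/(2*W))/W = 1/(2*W²))
I = -1/18036 (I = (⅓)/(-6012) = (⅓)*(-1/6012) = -1/18036 ≈ -5.5445e-5)
s = -2618226/27323641489 (s = ((163 + 4192)/((-69)² - 1/18036))/(-9546) = (4355/(4761 - 1/18036))*(-1/9546) = (4355/(85869395/18036))*(-1/9546) = (4355*(18036/85869395))*(-1/9546) = (15709356/17173879)*(-1/9546) = -2618226/27323641489 ≈ -9.5823e-5)
Y(1)*s = ((½)/1²)*(-2618226/27323641489) = ((½)*1)*(-2618226/27323641489) = (½)*(-2618226/27323641489) = -1309113/27323641489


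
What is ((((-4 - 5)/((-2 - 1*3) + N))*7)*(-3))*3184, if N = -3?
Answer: -75222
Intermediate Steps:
((((-4 - 5)/((-2 - 1*3) + N))*7)*(-3))*3184 = ((((-4 - 5)/((-2 - 1*3) - 3))*7)*(-3))*3184 = ((-9/((-2 - 3) - 3)*7)*(-3))*3184 = ((-9/(-5 - 3)*7)*(-3))*3184 = ((-9/(-8)*7)*(-3))*3184 = ((-9*(-1/8)*7)*(-3))*3184 = (((9/8)*7)*(-3))*3184 = ((63/8)*(-3))*3184 = -189/8*3184 = -75222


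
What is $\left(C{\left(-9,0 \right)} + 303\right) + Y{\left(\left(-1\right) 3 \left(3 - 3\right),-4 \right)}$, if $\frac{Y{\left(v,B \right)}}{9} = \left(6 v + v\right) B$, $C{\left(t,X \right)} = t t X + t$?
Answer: $294$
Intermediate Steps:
$C{\left(t,X \right)} = t + X t^{2}$ ($C{\left(t,X \right)} = t^{2} X + t = X t^{2} + t = t + X t^{2}$)
$Y{\left(v,B \right)} = 63 B v$ ($Y{\left(v,B \right)} = 9 \left(6 v + v\right) B = 9 \cdot 7 v B = 9 \cdot 7 B v = 63 B v$)
$\left(C{\left(-9,0 \right)} + 303\right) + Y{\left(\left(-1\right) 3 \left(3 - 3\right),-4 \right)} = \left(- 9 \left(1 + 0 \left(-9\right)\right) + 303\right) + 63 \left(-4\right) \left(-1\right) 3 \left(3 - 3\right) = \left(- 9 \left(1 + 0\right) + 303\right) + 63 \left(-4\right) \left(- 3 \left(3 - 3\right)\right) = \left(\left(-9\right) 1 + 303\right) + 63 \left(-4\right) \left(\left(-3\right) 0\right) = \left(-9 + 303\right) + 63 \left(-4\right) 0 = 294 + 0 = 294$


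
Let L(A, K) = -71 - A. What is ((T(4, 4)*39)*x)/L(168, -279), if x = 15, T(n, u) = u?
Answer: -2340/239 ≈ -9.7908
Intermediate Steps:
((T(4, 4)*39)*x)/L(168, -279) = ((4*39)*15)/(-71 - 1*168) = (156*15)/(-71 - 168) = 2340/(-239) = 2340*(-1/239) = -2340/239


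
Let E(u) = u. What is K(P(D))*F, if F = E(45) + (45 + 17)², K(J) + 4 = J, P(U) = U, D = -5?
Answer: -35001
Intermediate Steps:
K(J) = -4 + J
F = 3889 (F = 45 + (45 + 17)² = 45 + 62² = 45 + 3844 = 3889)
K(P(D))*F = (-4 - 5)*3889 = -9*3889 = -35001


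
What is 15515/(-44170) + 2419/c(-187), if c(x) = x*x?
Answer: -87139361/308916146 ≈ -0.28208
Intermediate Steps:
c(x) = x**2
15515/(-44170) + 2419/c(-187) = 15515/(-44170) + 2419/((-187)**2) = 15515*(-1/44170) + 2419/34969 = -3103/8834 + 2419*(1/34969) = -3103/8834 + 2419/34969 = -87139361/308916146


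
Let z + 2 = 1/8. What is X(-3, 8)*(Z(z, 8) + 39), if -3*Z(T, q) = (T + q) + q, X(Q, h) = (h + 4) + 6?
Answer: 2469/4 ≈ 617.25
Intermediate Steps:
X(Q, h) = 10 + h (X(Q, h) = (4 + h) + 6 = 10 + h)
z = -15/8 (z = -2 + 1/8 = -2 + ⅛ = -15/8 ≈ -1.8750)
Z(T, q) = -2*q/3 - T/3 (Z(T, q) = -((T + q) + q)/3 = -(T + 2*q)/3 = -2*q/3 - T/3)
X(-3, 8)*(Z(z, 8) + 39) = (10 + 8)*((-⅔*8 - ⅓*(-15/8)) + 39) = 18*((-16/3 + 5/8) + 39) = 18*(-113/24 + 39) = 18*(823/24) = 2469/4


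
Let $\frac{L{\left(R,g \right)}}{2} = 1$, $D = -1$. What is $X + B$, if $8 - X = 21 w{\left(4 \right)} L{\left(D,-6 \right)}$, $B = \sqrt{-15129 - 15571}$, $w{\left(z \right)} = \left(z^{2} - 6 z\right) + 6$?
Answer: $92 + 10 i \sqrt{307} \approx 92.0 + 175.21 i$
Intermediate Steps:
$w{\left(z \right)} = 6 + z^{2} - 6 z$
$L{\left(R,g \right)} = 2$ ($L{\left(R,g \right)} = 2 \cdot 1 = 2$)
$B = 10 i \sqrt{307}$ ($B = \sqrt{-30700} = 10 i \sqrt{307} \approx 175.21 i$)
$X = 92$ ($X = 8 - 21 \left(6 + 4^{2} - 24\right) 2 = 8 - 21 \left(6 + 16 - 24\right) 2 = 8 - 21 \left(-2\right) 2 = 8 - \left(-42\right) 2 = 8 - -84 = 8 + 84 = 92$)
$X + B = 92 + 10 i \sqrt{307}$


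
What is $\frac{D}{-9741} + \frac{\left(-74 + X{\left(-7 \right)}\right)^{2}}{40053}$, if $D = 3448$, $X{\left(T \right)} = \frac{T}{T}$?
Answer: $- \frac{9576995}{43350697} \approx -0.22092$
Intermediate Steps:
$X{\left(T \right)} = 1$
$\frac{D}{-9741} + \frac{\left(-74 + X{\left(-7 \right)}\right)^{2}}{40053} = \frac{3448}{-9741} + \frac{\left(-74 + 1\right)^{2}}{40053} = 3448 \left(- \frac{1}{9741}\right) + \left(-73\right)^{2} \cdot \frac{1}{40053} = - \frac{3448}{9741} + 5329 \cdot \frac{1}{40053} = - \frac{3448}{9741} + \frac{5329}{40053} = - \frac{9576995}{43350697}$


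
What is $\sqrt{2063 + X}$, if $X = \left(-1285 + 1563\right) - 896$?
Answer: $17 \sqrt{5} \approx 38.013$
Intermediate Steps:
$X = -618$ ($X = 278 - 896 = -618$)
$\sqrt{2063 + X} = \sqrt{2063 - 618} = \sqrt{1445} = 17 \sqrt{5}$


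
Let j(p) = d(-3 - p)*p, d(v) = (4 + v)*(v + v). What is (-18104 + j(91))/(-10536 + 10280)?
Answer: -95101/16 ≈ -5943.8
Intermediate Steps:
d(v) = 2*v*(4 + v) (d(v) = (4 + v)*(2*v) = 2*v*(4 + v))
j(p) = 2*p*(1 - p)*(-3 - p) (j(p) = (2*(-3 - p)*(4 + (-3 - p)))*p = (2*(-3 - p)*(1 - p))*p = (2*(1 - p)*(-3 - p))*p = 2*p*(1 - p)*(-3 - p))
(-18104 + j(91))/(-10536 + 10280) = (-18104 + 2*91*(-1 + 91)*(3 + 91))/(-10536 + 10280) = (-18104 + 2*91*90*94)/(-256) = (-18104 + 1539720)*(-1/256) = 1521616*(-1/256) = -95101/16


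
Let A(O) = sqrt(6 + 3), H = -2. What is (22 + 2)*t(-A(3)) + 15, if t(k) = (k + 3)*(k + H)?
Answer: 15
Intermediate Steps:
A(O) = 3 (A(O) = sqrt(9) = 3)
t(k) = (-2 + k)*(3 + k) (t(k) = (k + 3)*(k - 2) = (3 + k)*(-2 + k) = (-2 + k)*(3 + k))
(22 + 2)*t(-A(3)) + 15 = (22 + 2)*(-6 - 1*3 + (-1*3)**2) + 15 = 24*(-6 - 3 + (-3)**2) + 15 = 24*(-6 - 3 + 9) + 15 = 24*0 + 15 = 0 + 15 = 15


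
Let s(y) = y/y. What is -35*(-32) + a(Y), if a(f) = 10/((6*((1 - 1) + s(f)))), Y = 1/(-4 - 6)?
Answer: 3365/3 ≈ 1121.7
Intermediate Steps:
s(y) = 1
Y = -⅒ (Y = 1/(-10) = -⅒ ≈ -0.10000)
a(f) = 5/3 (a(f) = 10/((6*((1 - 1) + 1))) = 10/((6*(0 + 1))) = 10/((6*1)) = 10/6 = 10*(⅙) = 5/3)
-35*(-32) + a(Y) = -35*(-32) + 5/3 = 1120 + 5/3 = 3365/3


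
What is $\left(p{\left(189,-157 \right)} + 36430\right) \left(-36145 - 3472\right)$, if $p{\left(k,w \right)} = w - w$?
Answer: $-1443247310$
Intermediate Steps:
$p{\left(k,w \right)} = 0$
$\left(p{\left(189,-157 \right)} + 36430\right) \left(-36145 - 3472\right) = \left(0 + 36430\right) \left(-36145 - 3472\right) = 36430 \left(-39617\right) = -1443247310$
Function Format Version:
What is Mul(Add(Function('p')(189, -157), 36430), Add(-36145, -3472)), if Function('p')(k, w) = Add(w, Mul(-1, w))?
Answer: -1443247310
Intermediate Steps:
Function('p')(k, w) = 0
Mul(Add(Function('p')(189, -157), 36430), Add(-36145, -3472)) = Mul(Add(0, 36430), Add(-36145, -3472)) = Mul(36430, -39617) = -1443247310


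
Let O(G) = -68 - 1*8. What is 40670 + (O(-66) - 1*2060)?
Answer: 38534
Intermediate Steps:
O(G) = -76 (O(G) = -68 - 8 = -76)
40670 + (O(-66) - 1*2060) = 40670 + (-76 - 1*2060) = 40670 + (-76 - 2060) = 40670 - 2136 = 38534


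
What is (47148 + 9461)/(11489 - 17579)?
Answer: -8087/870 ≈ -9.2954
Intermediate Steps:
(47148 + 9461)/(11489 - 17579) = 56609/(-6090) = 56609*(-1/6090) = -8087/870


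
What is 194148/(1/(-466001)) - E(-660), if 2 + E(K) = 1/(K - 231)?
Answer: -80611587472085/891 ≈ -9.0473e+10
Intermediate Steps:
E(K) = -2 + 1/(-231 + K) (E(K) = -2 + 1/(K - 231) = -2 + 1/(-231 + K))
194148/(1/(-466001)) - E(-660) = 194148/(1/(-466001)) - (463 - 2*(-660))/(-231 - 660) = 194148/(-1/466001) - (463 + 1320)/(-891) = 194148*(-466001) - (-1)*1783/891 = -90473162148 - 1*(-1783/891) = -90473162148 + 1783/891 = -80611587472085/891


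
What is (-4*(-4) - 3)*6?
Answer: 78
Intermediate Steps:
(-4*(-4) - 3)*6 = (16 - 3)*6 = 13*6 = 78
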